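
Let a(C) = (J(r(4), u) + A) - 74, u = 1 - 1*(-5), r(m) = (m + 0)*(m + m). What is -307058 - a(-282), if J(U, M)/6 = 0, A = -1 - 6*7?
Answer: -306941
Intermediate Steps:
A = -43 (A = -1 - 42 = -43)
r(m) = 2*m**2 (r(m) = m*(2*m) = 2*m**2)
u = 6 (u = 1 + 5 = 6)
J(U, M) = 0 (J(U, M) = 6*0 = 0)
a(C) = -117 (a(C) = (0 - 43) - 74 = -43 - 74 = -117)
-307058 - a(-282) = -307058 - 1*(-117) = -307058 + 117 = -306941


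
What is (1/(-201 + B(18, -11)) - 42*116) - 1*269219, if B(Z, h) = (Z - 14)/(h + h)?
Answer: -606563394/2213 ≈ -2.7409e+5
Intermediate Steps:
B(Z, h) = (-14 + Z)/(2*h) (B(Z, h) = (-14 + Z)/((2*h)) = (-14 + Z)*(1/(2*h)) = (-14 + Z)/(2*h))
(1/(-201 + B(18, -11)) - 42*116) - 1*269219 = (1/(-201 + (½)*(-14 + 18)/(-11)) - 42*116) - 1*269219 = (1/(-201 + (½)*(-1/11)*4) - 4872) - 269219 = (1/(-201 - 2/11) - 4872) - 269219 = (1/(-2213/11) - 4872) - 269219 = (-11/2213 - 4872) - 269219 = -10781747/2213 - 269219 = -606563394/2213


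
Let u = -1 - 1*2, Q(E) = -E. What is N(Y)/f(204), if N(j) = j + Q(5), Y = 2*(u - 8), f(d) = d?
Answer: -9/68 ≈ -0.13235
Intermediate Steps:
u = -3 (u = -1 - 2 = -3)
Y = -22 (Y = 2*(-3 - 8) = 2*(-11) = -22)
N(j) = -5 + j (N(j) = j - 1*5 = j - 5 = -5 + j)
N(Y)/f(204) = (-5 - 22)/204 = -27*1/204 = -9/68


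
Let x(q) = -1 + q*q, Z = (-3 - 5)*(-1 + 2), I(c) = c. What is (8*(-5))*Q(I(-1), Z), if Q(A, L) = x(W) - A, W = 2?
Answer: -160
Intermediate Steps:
Z = -8 (Z = -8*1 = -8)
x(q) = -1 + q²
Q(A, L) = 3 - A (Q(A, L) = (-1 + 2²) - A = (-1 + 4) - A = 3 - A)
(8*(-5))*Q(I(-1), Z) = (8*(-5))*(3 - 1*(-1)) = -40*(3 + 1) = -40*4 = -160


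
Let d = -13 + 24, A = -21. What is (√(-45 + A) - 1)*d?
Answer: -11 + 11*I*√66 ≈ -11.0 + 89.364*I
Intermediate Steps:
d = 11
(√(-45 + A) - 1)*d = (√(-45 - 21) - 1)*11 = (√(-66) - 1)*11 = (I*√66 - 1)*11 = (-1 + I*√66)*11 = -11 + 11*I*√66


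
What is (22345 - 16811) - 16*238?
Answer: 1726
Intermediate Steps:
(22345 - 16811) - 16*238 = 5534 - 3808 = 1726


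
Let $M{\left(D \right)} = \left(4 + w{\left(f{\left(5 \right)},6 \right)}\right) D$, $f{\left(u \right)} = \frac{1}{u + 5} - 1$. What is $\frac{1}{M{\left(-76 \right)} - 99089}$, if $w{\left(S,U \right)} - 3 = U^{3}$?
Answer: $- \frac{1}{116037} \approx -8.6179 \cdot 10^{-6}$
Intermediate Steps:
$f{\left(u \right)} = -1 + \frac{1}{5 + u}$ ($f{\left(u \right)} = \frac{1}{5 + u} - 1 = -1 + \frac{1}{5 + u}$)
$w{\left(S,U \right)} = 3 + U^{3}$
$M{\left(D \right)} = 223 D$ ($M{\left(D \right)} = \left(4 + \left(3 + 6^{3}\right)\right) D = \left(4 + \left(3 + 216\right)\right) D = \left(4 + 219\right) D = 223 D$)
$\frac{1}{M{\left(-76 \right)} - 99089} = \frac{1}{223 \left(-76\right) - 99089} = \frac{1}{-16948 - 99089} = \frac{1}{-116037} = - \frac{1}{116037}$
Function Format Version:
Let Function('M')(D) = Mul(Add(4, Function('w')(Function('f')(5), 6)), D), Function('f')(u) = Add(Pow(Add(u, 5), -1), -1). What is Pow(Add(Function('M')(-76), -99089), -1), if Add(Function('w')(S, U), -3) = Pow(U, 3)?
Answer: Rational(-1, 116037) ≈ -8.6179e-6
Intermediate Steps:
Function('f')(u) = Add(-1, Pow(Add(5, u), -1)) (Function('f')(u) = Add(Pow(Add(5, u), -1), -1) = Add(-1, Pow(Add(5, u), -1)))
Function('w')(S, U) = Add(3, Pow(U, 3))
Function('M')(D) = Mul(223, D) (Function('M')(D) = Mul(Add(4, Add(3, Pow(6, 3))), D) = Mul(Add(4, Add(3, 216)), D) = Mul(Add(4, 219), D) = Mul(223, D))
Pow(Add(Function('M')(-76), -99089), -1) = Pow(Add(Mul(223, -76), -99089), -1) = Pow(Add(-16948, -99089), -1) = Pow(-116037, -1) = Rational(-1, 116037)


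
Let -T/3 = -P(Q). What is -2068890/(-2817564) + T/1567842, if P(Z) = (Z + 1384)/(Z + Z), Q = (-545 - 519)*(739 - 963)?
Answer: 5368678757538825/7311445350547072 ≈ 0.73428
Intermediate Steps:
Q = 238336 (Q = -1064*(-224) = 238336)
P(Z) = (1384 + Z)/(2*Z) (P(Z) = (1384 + Z)/((2*Z)) = (1384 + Z)*(1/(2*Z)) = (1384 + Z)/(2*Z))
T = 89895/59584 (T = -(-3)*(1/2)*(1384 + 238336)/238336 = -(-3)*(1/2)*(1/238336)*239720 = -(-3)*29965/59584 = -3*(-29965/59584) = 89895/59584 ≈ 1.5087)
-2068890/(-2817564) + T/1567842 = -2068890/(-2817564) + (89895/59584)/1567842 = -2068890*(-1/2817564) + (89895/59584)*(1/1567842) = 344815/469594 + 29965/31139432576 = 5368678757538825/7311445350547072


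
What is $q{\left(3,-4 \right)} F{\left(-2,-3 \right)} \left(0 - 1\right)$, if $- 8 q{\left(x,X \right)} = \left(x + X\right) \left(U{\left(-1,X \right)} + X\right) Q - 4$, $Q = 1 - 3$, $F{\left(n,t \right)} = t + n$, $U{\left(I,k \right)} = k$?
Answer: $\frac{25}{2} \approx 12.5$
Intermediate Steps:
$F{\left(n,t \right)} = n + t$
$Q = -2$ ($Q = 1 - 3 = -2$)
$q{\left(x,X \right)} = \frac{1}{2} + \frac{X \left(X + x\right)}{2}$ ($q{\left(x,X \right)} = - \frac{\left(x + X\right) \left(X + X\right) \left(-2\right) - 4}{8} = - \frac{\left(X + x\right) 2 X \left(-2\right) - 4}{8} = - \frac{\left(X + x\right) \left(- 4 X\right) - 4}{8} = - \frac{- 4 X \left(X + x\right) - 4}{8} = - \frac{-4 - 4 X \left(X + x\right)}{8} = \frac{1}{2} + \frac{X \left(X + x\right)}{2}$)
$q{\left(3,-4 \right)} F{\left(-2,-3 \right)} \left(0 - 1\right) = \left(\frac{1}{2} + \frac{\left(-4\right)^{2}}{2} + \frac{1}{2} \left(-4\right) 3\right) \left(-2 - 3\right) \left(0 - 1\right) = \left(\frac{1}{2} + \frac{1}{2} \cdot 16 - 6\right) \left(-5\right) \left(-1\right) = \left(\frac{1}{2} + 8 - 6\right) \left(-5\right) \left(-1\right) = \frac{5}{2} \left(-5\right) \left(-1\right) = \left(- \frac{25}{2}\right) \left(-1\right) = \frac{25}{2}$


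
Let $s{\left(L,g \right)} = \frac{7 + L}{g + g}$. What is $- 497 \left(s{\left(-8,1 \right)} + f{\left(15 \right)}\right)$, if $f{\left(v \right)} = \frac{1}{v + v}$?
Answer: $\frac{3479}{15} \approx 231.93$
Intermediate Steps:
$f{\left(v \right)} = \frac{1}{2 v}$
$s{\left(L,g \right)} = \frac{7 + L}{2 g}$
$- 497 \left(s{\left(-8,1 \right)} + f{\left(15 \right)}\right) = - 497 \left(\frac{7 - 8}{2 \cdot 1} + \frac{1}{2 \cdot 15}\right) = - 497 \left(\frac{1}{2} \cdot 1 \left(-1\right) + \frac{1}{2} \cdot \frac{1}{15}\right) = - 497 \left(- \frac{1}{2} + \frac{1}{30}\right) = \left(-497\right) \left(- \frac{7}{15}\right) = \frac{3479}{15}$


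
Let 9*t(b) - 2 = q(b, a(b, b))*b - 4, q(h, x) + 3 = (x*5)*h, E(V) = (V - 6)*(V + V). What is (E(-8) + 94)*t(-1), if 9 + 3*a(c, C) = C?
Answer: -4982/9 ≈ -553.56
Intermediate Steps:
E(V) = 2*V*(-6 + V) (E(V) = (-6 + V)*(2*V) = 2*V*(-6 + V))
a(c, C) = -3 + C/3
q(h, x) = -3 + 5*h*x (q(h, x) = -3 + (x*5)*h = -3 + (5*x)*h = -3 + 5*h*x)
t(b) = -2/9 + b*(-3 + 5*b*(-3 + b/3))/9 (t(b) = 2/9 + ((-3 + 5*b*(-3 + b/3))*b - 4)/9 = 2/9 + (b*(-3 + 5*b*(-3 + b/3)) - 4)/9 = 2/9 + (-4 + b*(-3 + 5*b*(-3 + b/3)))/9 = 2/9 + (-4/9 + b*(-3 + 5*b*(-3 + b/3))/9) = -2/9 + b*(-3 + 5*b*(-3 + b/3))/9)
(E(-8) + 94)*t(-1) = (2*(-8)*(-6 - 8) + 94)*(-2/9 + (1/27)*(-1)*(-9 + 5*(-1)*(-9 - 1))) = (2*(-8)*(-14) + 94)*(-2/9 + (1/27)*(-1)*(-9 + 5*(-1)*(-10))) = (224 + 94)*(-2/9 + (1/27)*(-1)*(-9 + 50)) = 318*(-2/9 + (1/27)*(-1)*41) = 318*(-2/9 - 41/27) = 318*(-47/27) = -4982/9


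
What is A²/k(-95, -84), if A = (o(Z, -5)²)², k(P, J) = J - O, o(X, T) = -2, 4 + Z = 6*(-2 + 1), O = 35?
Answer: -256/119 ≈ -2.1513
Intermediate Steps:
Z = -10 (Z = -4 + 6*(-2 + 1) = -4 + 6*(-1) = -4 - 6 = -10)
k(P, J) = -35 + J (k(P, J) = J - 1*35 = J - 35 = -35 + J)
A = 16 (A = ((-2)²)² = 4² = 16)
A²/k(-95, -84) = 16²/(-35 - 84) = 256/(-119) = 256*(-1/119) = -256/119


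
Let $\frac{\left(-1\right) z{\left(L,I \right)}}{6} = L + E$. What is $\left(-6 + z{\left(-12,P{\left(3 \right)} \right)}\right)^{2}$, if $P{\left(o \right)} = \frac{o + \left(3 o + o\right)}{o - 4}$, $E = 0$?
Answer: $4356$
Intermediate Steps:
$P{\left(o \right)} = \frac{5 o}{-4 + o}$ ($P{\left(o \right)} = \frac{o + 4 o}{-4 + o} = \frac{5 o}{-4 + o}$)
$z{\left(L,I \right)} = - 6 L$ ($z{\left(L,I \right)} = - 6 \left(L + 0\right) = - 6 L$)
$\left(-6 + z{\left(-12,P{\left(3 \right)} \right)}\right)^{2} = \left(-6 - -72\right)^{2} = \left(-6 + 72\right)^{2} = 66^{2} = 4356$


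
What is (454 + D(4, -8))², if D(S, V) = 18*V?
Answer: 96100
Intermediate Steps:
(454 + D(4, -8))² = (454 + 18*(-8))² = (454 - 144)² = 310² = 96100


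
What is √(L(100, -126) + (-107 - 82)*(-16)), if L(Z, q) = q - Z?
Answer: √2798 ≈ 52.896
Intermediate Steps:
√(L(100, -126) + (-107 - 82)*(-16)) = √((-126 - 1*100) + (-107 - 82)*(-16)) = √((-126 - 100) - 189*(-16)) = √(-226 + 3024) = √2798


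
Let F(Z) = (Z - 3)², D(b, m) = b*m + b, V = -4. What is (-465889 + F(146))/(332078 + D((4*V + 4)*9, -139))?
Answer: -222720/173491 ≈ -1.2838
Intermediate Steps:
D(b, m) = b + b*m
F(Z) = (-3 + Z)²
(-465889 + F(146))/(332078 + D((4*V + 4)*9, -139)) = (-465889 + (-3 + 146)²)/(332078 + ((4*(-4) + 4)*9)*(1 - 139)) = (-465889 + 143²)/(332078 + ((-16 + 4)*9)*(-138)) = (-465889 + 20449)/(332078 - 12*9*(-138)) = -445440/(332078 - 108*(-138)) = -445440/(332078 + 14904) = -445440/346982 = -445440*1/346982 = -222720/173491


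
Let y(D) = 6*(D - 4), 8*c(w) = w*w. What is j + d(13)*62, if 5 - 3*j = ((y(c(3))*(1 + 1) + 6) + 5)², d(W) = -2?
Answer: -3677/12 ≈ -306.42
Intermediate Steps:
c(w) = w²/8 (c(w) = (w*w)/8 = w²/8)
y(D) = -24 + 6*D (y(D) = 6*(-4 + D) = -24 + 6*D)
j = -2189/12 (j = 5/3 - (((-24 + 6*((⅛)*3²))*(1 + 1) + 6) + 5)²/3 = 5/3 - (((-24 + 6*((⅛)*9))*2 + 6) + 5)²/3 = 5/3 - (((-24 + 6*(9/8))*2 + 6) + 5)²/3 = 5/3 - (((-24 + 27/4)*2 + 6) + 5)²/3 = 5/3 - ((-69/4*2 + 6) + 5)²/3 = 5/3 - ((-69/2 + 6) + 5)²/3 = 5/3 - (-57/2 + 5)²/3 = 5/3 - (-47/2)²/3 = 5/3 - ⅓*2209/4 = 5/3 - 2209/12 = -2189/12 ≈ -182.42)
j + d(13)*62 = -2189/12 - 2*62 = -2189/12 - 124 = -3677/12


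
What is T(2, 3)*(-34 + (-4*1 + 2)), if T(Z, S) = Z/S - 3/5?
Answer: -12/5 ≈ -2.4000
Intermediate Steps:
T(Z, S) = -⅗ + Z/S (T(Z, S) = Z/S - 3*⅕ = Z/S - ⅗ = -⅗ + Z/S)
T(2, 3)*(-34 + (-4*1 + 2)) = (-⅗ + 2/3)*(-34 + (-4*1 + 2)) = (-⅗ + 2*(⅓))*(-34 + (-4 + 2)) = (-⅗ + ⅔)*(-34 - 2) = (1/15)*(-36) = -12/5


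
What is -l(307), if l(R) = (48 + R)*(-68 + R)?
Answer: -84845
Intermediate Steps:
l(R) = (-68 + R)*(48 + R)
-l(307) = -(-3264 + 307² - 20*307) = -(-3264 + 94249 - 6140) = -1*84845 = -84845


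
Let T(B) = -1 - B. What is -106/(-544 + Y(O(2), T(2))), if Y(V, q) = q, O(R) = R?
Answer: 106/547 ≈ 0.19378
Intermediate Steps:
-106/(-544 + Y(O(2), T(2))) = -106/(-544 + (-1 - 1*2)) = -106/(-544 + (-1 - 2)) = -106/(-544 - 3) = -106/(-547) = -106*(-1/547) = 106/547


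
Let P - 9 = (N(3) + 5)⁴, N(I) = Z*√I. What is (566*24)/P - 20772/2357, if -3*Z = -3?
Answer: 29722162956/598322093 - 7607040*√3/253849 ≈ -2.2281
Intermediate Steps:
Z = 1 (Z = -⅓*(-3) = 1)
N(I) = √I (N(I) = 1*√I = √I)
P = 9 + (5 + √3)⁴ (P = 9 + (√3 + 5)⁴ = 9 + (5 + √3)⁴ ≈ 2062.9)
(566*24)/P - 20772/2357 = (566*24)/(1093 + 560*√3) - 20772/2357 = 13584/(1093 + 560*√3) - 20772*1/2357 = 13584/(1093 + 560*√3) - 20772/2357 = -20772/2357 + 13584/(1093 + 560*√3)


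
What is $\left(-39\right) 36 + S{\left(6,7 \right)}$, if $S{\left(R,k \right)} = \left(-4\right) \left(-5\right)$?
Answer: $-1384$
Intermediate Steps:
$S{\left(R,k \right)} = 20$
$\left(-39\right) 36 + S{\left(6,7 \right)} = \left(-39\right) 36 + 20 = -1404 + 20 = -1384$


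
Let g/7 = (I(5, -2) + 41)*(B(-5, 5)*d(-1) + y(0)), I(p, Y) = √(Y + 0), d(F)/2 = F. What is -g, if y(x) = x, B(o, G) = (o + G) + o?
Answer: -2870 - 70*I*√2 ≈ -2870.0 - 98.995*I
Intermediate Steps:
B(o, G) = G + 2*o (B(o, G) = (G + o) + o = G + 2*o)
d(F) = 2*F
I(p, Y) = √Y
g = 2870 + 70*I*√2 (g = 7*((√(-2) + 41)*((5 + 2*(-5))*(2*(-1)) + 0)) = 7*((I*√2 + 41)*((5 - 10)*(-2) + 0)) = 7*((41 + I*√2)*(-5*(-2) + 0)) = 7*((41 + I*√2)*(10 + 0)) = 7*((41 + I*√2)*10) = 7*(410 + 10*I*√2) = 2870 + 70*I*√2 ≈ 2870.0 + 98.995*I)
-g = -(2870 + 70*I*√2) = -2870 - 70*I*√2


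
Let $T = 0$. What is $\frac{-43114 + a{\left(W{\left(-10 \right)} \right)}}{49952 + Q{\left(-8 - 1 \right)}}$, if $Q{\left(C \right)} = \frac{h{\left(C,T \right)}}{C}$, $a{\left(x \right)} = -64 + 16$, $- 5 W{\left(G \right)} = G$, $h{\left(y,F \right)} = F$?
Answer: $- \frac{3083}{3568} \approx -0.86407$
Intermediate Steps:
$W{\left(G \right)} = - \frac{G}{5}$
$a{\left(x \right)} = -48$
$Q{\left(C \right)} = 0$ ($Q{\left(C \right)} = \frac{0}{C} = 0$)
$\frac{-43114 + a{\left(W{\left(-10 \right)} \right)}}{49952 + Q{\left(-8 - 1 \right)}} = \frac{-43114 - 48}{49952 + 0} = - \frac{43162}{49952} = \left(-43162\right) \frac{1}{49952} = - \frac{3083}{3568}$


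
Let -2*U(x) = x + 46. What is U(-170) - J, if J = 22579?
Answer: -22517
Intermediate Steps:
U(x) = -23 - x/2 (U(x) = -(x + 46)/2 = -(46 + x)/2 = -23 - x/2)
U(-170) - J = (-23 - 1/2*(-170)) - 1*22579 = (-23 + 85) - 22579 = 62 - 22579 = -22517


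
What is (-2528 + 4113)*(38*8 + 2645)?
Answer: 4674165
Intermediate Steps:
(-2528 + 4113)*(38*8 + 2645) = 1585*(304 + 2645) = 1585*2949 = 4674165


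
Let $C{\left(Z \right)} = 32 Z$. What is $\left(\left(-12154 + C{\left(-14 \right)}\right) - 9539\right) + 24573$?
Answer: $2432$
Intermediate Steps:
$\left(\left(-12154 + C{\left(-14 \right)}\right) - 9539\right) + 24573 = \left(\left(-12154 + 32 \left(-14\right)\right) - 9539\right) + 24573 = \left(\left(-12154 - 448\right) - 9539\right) + 24573 = \left(-12602 - 9539\right) + 24573 = -22141 + 24573 = 2432$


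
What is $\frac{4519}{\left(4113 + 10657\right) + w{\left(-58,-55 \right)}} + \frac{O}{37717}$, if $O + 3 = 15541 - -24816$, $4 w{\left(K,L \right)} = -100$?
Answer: $\frac{765462853}{556137165} \approx 1.3764$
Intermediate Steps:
$w{\left(K,L \right)} = -25$ ($w{\left(K,L \right)} = \frac{1}{4} \left(-100\right) = -25$)
$O = 40354$ ($O = -3 + \left(15541 - -24816\right) = -3 + \left(15541 + 24816\right) = -3 + 40357 = 40354$)
$\frac{4519}{\left(4113 + 10657\right) + w{\left(-58,-55 \right)}} + \frac{O}{37717} = \frac{4519}{\left(4113 + 10657\right) - 25} + \frac{40354}{37717} = \frac{4519}{14770 - 25} + 40354 \cdot \frac{1}{37717} = \frac{4519}{14745} + \frac{40354}{37717} = \frac{765462853}{556137165}$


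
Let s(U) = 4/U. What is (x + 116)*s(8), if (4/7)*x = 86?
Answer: 533/4 ≈ 133.25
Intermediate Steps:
x = 301/2 (x = (7/4)*86 = 301/2 ≈ 150.50)
(x + 116)*s(8) = (301/2 + 116)*(4/8) = 533*(4*(⅛))/2 = (533/2)*(½) = 533/4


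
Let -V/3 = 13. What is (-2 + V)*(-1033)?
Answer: 42353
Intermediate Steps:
V = -39 (V = -3*13 = -39)
(-2 + V)*(-1033) = (-2 - 39)*(-1033) = -41*(-1033) = 42353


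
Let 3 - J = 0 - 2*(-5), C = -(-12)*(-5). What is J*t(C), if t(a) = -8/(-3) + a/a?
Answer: -77/3 ≈ -25.667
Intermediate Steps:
C = -60 (C = -3*20 = -60)
t(a) = 11/3 (t(a) = -8*(-⅓) + 1 = 8/3 + 1 = 11/3)
J = -7 (J = 3 - (0 - 2*(-5)) = 3 - (0 + 10) = 3 - 1*10 = 3 - 10 = -7)
J*t(C) = -7*11/3 = -77/3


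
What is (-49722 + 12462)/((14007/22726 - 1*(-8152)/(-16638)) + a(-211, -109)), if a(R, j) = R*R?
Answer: -7044285952440/8417057035531 ≈ -0.83691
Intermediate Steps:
a(R, j) = R**2
(-49722 + 12462)/((14007/22726 - 1*(-8152)/(-16638)) + a(-211, -109)) = (-49722 + 12462)/((14007/22726 - 1*(-8152)/(-16638)) + (-211)**2) = -37260/((14007*(1/22726) + 8152*(-1/16638)) + 44521) = -37260/((14007/22726 - 4076/8319) + 44521) = -37260/(23893057/189057594 + 44521) = -37260/8417057035531/189057594 = -37260*189057594/8417057035531 = -7044285952440/8417057035531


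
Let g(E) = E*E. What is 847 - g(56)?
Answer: -2289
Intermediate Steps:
g(E) = E²
847 - g(56) = 847 - 1*56² = 847 - 1*3136 = 847 - 3136 = -2289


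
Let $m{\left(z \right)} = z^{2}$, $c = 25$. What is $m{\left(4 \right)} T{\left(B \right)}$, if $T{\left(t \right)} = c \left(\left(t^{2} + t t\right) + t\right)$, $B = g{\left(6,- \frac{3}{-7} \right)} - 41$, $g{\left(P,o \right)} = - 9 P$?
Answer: $7182000$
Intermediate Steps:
$B = -95$ ($B = \left(-9\right) 6 - 41 = -54 - 41 = -95$)
$T{\left(t \right)} = 25 t + 50 t^{2}$ ($T{\left(t \right)} = 25 \left(\left(t^{2} + t t\right) + t\right) = 25 \left(\left(t^{2} + t^{2}\right) + t\right) = 25 \left(2 t^{2} + t\right) = 25 \left(t + 2 t^{2}\right) = 25 t + 50 t^{2}$)
$m{\left(4 \right)} T{\left(B \right)} = 4^{2} \cdot 25 \left(-95\right) \left(1 + 2 \left(-95\right)\right) = 16 \cdot 25 \left(-95\right) \left(1 - 190\right) = 16 \cdot 25 \left(-95\right) \left(-189\right) = 16 \cdot 448875 = 7182000$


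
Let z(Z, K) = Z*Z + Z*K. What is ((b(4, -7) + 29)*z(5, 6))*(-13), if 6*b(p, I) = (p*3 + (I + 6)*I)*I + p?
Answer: -10725/2 ≈ -5362.5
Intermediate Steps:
b(p, I) = p/6 + I*(3*p + I*(6 + I))/6 (b(p, I) = ((p*3 + (I + 6)*I)*I + p)/6 = ((3*p + (6 + I)*I)*I + p)/6 = ((3*p + I*(6 + I))*I + p)/6 = (I*(3*p + I*(6 + I)) + p)/6 = (p + I*(3*p + I*(6 + I)))/6 = p/6 + I*(3*p + I*(6 + I))/6)
z(Z, K) = Z² + K*Z
((b(4, -7) + 29)*z(5, 6))*(-13) = ((((-7)² + (⅙)*4 + (⅙)*(-7)³ + (½)*(-7)*4) + 29)*(5*(6 + 5)))*(-13) = (((49 + ⅔ + (⅙)*(-343) - 14) + 29)*(5*11))*(-13) = (((49 + ⅔ - 343/6 - 14) + 29)*55)*(-13) = ((-43/2 + 29)*55)*(-13) = ((15/2)*55)*(-13) = (825/2)*(-13) = -10725/2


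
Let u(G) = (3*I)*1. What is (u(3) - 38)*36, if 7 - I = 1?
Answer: -720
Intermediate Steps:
I = 6 (I = 7 - 1*1 = 7 - 1 = 6)
u(G) = 18 (u(G) = (3*6)*1 = 18*1 = 18)
(u(3) - 38)*36 = (18 - 38)*36 = -20*36 = -720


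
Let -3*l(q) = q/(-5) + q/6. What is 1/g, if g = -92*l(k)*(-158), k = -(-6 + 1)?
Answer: 9/7268 ≈ 0.0012383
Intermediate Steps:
k = 5 (k = -1*(-5) = 5)
l(q) = q/90 (l(q) = -(q/(-5) + q/6)/3 = -(q*(-⅕) + q*(⅙))/3 = -(-q/5 + q/6)/3 = -(-1)*q/90 = q/90)
g = 7268/9 (g = -46*5/45*(-158) = -92*1/18*(-158) = -46/9*(-158) = 7268/9 ≈ 807.56)
1/g = 1/(7268/9) = 9/7268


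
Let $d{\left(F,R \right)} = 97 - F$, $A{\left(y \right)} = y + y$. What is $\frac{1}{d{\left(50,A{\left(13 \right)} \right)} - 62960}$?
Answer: $- \frac{1}{62913} \approx -1.5895 \cdot 10^{-5}$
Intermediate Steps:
$A{\left(y \right)} = 2 y$
$\frac{1}{d{\left(50,A{\left(13 \right)} \right)} - 62960} = \frac{1}{\left(97 - 50\right) - 62960} = \frac{1}{47 - 62960} = \frac{1}{-62913} = - \frac{1}{62913}$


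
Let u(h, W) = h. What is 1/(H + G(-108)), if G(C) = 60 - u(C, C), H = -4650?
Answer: -1/4482 ≈ -0.00022311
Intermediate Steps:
G(C) = 60 - C
1/(H + G(-108)) = 1/(-4650 + (60 - 1*(-108))) = 1/(-4650 + (60 + 108)) = 1/(-4650 + 168) = 1/(-4482) = -1/4482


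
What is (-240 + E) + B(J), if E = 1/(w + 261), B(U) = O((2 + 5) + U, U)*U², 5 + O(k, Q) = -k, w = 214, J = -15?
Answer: 206626/475 ≈ 435.00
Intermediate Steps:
O(k, Q) = -5 - k
B(U) = U²*(-12 - U) (B(U) = (-5 - ((2 + 5) + U))*U² = (-5 - (7 + U))*U² = (-5 + (-7 - U))*U² = (-12 - U)*U² = U²*(-12 - U))
E = 1/475 (E = 1/(214 + 261) = 1/475 ≈ 0.0021053)
(-240 + E) + B(J) = (-240 + 1/475) + (-15)²*(-12 - 1*(-15)) = -113999/475 + 225*(-12 + 15) = -113999/475 + 225*3 = -113999/475 + 675 = 206626/475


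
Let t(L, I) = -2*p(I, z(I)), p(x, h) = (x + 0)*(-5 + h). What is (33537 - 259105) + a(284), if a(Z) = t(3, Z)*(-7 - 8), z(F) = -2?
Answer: -285208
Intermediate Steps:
p(x, h) = x*(-5 + h)
t(L, I) = 14*I (t(L, I) = -2*I*(-5 - 2) = -2*I*(-7) = -(-14)*I = 14*I)
a(Z) = -210*Z (a(Z) = (14*Z)*(-7 - 8) = (14*Z)*(-15) = -210*Z)
(33537 - 259105) + a(284) = (33537 - 259105) - 210*284 = -225568 - 59640 = -285208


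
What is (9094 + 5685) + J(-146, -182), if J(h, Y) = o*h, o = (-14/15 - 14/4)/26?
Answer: 5773519/390 ≈ 14804.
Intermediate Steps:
o = -133/780 (o = (-14*1/15 - 14*1/4)*(1/26) = (-14/15 - 7/2)*(1/26) = -133/30*1/26 = -133/780 ≈ -0.17051)
J(h, Y) = -133*h/780
(9094 + 5685) + J(-146, -182) = (9094 + 5685) - 133/780*(-146) = 14779 + 9709/390 = 5773519/390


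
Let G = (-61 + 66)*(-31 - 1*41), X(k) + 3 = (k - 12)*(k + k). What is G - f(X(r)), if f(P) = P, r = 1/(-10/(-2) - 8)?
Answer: -3287/9 ≈ -365.22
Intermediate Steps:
r = -1/3 (r = 1/(-10*(-1/2) - 8) = 1/(5 - 8) = 1/(-3) = -1/3 ≈ -0.33333)
X(k) = -3 + 2*k*(-12 + k) (X(k) = -3 + (k - 12)*(k + k) = -3 + (-12 + k)*(2*k) = -3 + 2*k*(-12 + k))
G = -360 (G = 5*(-31 - 41) = 5*(-72) = -360)
G - f(X(r)) = -360 - (-3 - 24*(-1/3) + 2*(-1/3)**2) = -360 - (-3 + 8 + 2*(1/9)) = -360 - (-3 + 8 + 2/9) = -360 - 1*47/9 = -360 - 47/9 = -3287/9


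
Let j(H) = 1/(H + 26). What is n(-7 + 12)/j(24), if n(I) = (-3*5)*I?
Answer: -3750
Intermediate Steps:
n(I) = -15*I
j(H) = 1/(26 + H)
n(-7 + 12)/j(24) = (-15*(-7 + 12))/(1/(26 + 24)) = (-15*5)/(1/50) = -75/1/50 = -75*50 = -3750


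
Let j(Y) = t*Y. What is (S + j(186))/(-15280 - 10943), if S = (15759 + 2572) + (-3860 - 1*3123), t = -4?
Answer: -10604/26223 ≈ -0.40438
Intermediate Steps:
j(Y) = -4*Y
S = 11348 (S = 18331 + (-3860 - 3123) = 18331 - 6983 = 11348)
(S + j(186))/(-15280 - 10943) = (11348 - 4*186)/(-15280 - 10943) = (11348 - 744)/(-26223) = 10604*(-1/26223) = -10604/26223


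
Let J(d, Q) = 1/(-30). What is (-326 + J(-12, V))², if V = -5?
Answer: 95667961/900 ≈ 1.0630e+5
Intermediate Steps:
J(d, Q) = -1/30
(-326 + J(-12, V))² = (-326 - 1/30)² = (-9781/30)² = 95667961/900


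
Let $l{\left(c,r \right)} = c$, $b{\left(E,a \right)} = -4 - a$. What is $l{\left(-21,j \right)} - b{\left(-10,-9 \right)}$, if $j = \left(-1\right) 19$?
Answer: $-26$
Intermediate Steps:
$j = -19$
$l{\left(-21,j \right)} - b{\left(-10,-9 \right)} = -21 - \left(-4 - -9\right) = -21 - \left(-4 + 9\right) = -21 - 5 = -26$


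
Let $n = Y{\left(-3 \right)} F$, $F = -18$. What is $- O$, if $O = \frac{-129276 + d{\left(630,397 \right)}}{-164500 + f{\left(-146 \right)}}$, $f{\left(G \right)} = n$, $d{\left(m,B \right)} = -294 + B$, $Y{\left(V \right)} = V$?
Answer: $- \frac{129173}{164446} \approx -0.7855$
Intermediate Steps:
$n = 54$ ($n = \left(-3\right) \left(-18\right) = 54$)
$f{\left(G \right)} = 54$
$O = \frac{129173}{164446}$ ($O = \frac{-129276 + \left(-294 + 397\right)}{-164500 + 54} = \frac{-129276 + 103}{-164446} = \left(-129173\right) \left(- \frac{1}{164446}\right) = \frac{129173}{164446} \approx 0.7855$)
$- O = \left(-1\right) \frac{129173}{164446} = - \frac{129173}{164446}$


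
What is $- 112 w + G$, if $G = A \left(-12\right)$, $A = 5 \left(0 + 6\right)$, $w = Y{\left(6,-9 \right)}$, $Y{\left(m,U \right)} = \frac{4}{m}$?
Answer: $- \frac{1304}{3} \approx -434.67$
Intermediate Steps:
$w = \frac{2}{3}$ ($w = \frac{4}{6} = 4 \cdot \frac{1}{6} = \frac{2}{3} \approx 0.66667$)
$A = 30$ ($A = 5 \cdot 6 = 30$)
$G = -360$ ($G = 30 \left(-12\right) = -360$)
$- 112 w + G = \left(-112\right) \frac{2}{3} - 360 = - \frac{224}{3} - 360 = - \frac{1304}{3}$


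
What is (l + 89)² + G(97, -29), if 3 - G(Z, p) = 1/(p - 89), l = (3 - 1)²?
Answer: 1020937/118 ≈ 8652.0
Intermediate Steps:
l = 4 (l = 2² = 4)
G(Z, p) = 3 - 1/(-89 + p) (G(Z, p) = 3 - 1/(p - 89) = 3 - 1/(-89 + p))
(l + 89)² + G(97, -29) = (4 + 89)² + (-268 + 3*(-29))/(-89 - 29) = 93² + (-268 - 87)/(-118) = 8649 - 1/118*(-355) = 8649 + 355/118 = 1020937/118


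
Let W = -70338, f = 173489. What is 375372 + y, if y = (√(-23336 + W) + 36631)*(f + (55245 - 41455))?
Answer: 6860592421 + 187279*I*√93674 ≈ 6.8606e+9 + 5.7319e+7*I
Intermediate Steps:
y = 6860217049 + 187279*I*√93674 (y = (√(-23336 - 70338) + 36631)*(173489 + (55245 - 41455)) = (√(-93674) + 36631)*(173489 + 13790) = (I*√93674 + 36631)*187279 = (36631 + I*√93674)*187279 = 6860217049 + 187279*I*√93674 ≈ 6.8602e+9 + 5.7319e+7*I)
375372 + y = 375372 + (6860217049 + 187279*I*√93674) = 6860592421 + 187279*I*√93674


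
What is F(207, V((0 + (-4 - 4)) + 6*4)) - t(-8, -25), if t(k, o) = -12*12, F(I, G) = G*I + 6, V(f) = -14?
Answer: -2748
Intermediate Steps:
F(I, G) = 6 + G*I
t(k, o) = -144
F(207, V((0 + (-4 - 4)) + 6*4)) - t(-8, -25) = (6 - 14*207) - 1*(-144) = (6 - 2898) + 144 = -2892 + 144 = -2748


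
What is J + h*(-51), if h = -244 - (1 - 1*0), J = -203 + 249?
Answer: 12541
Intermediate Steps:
J = 46
h = -245 (h = -244 - (1 + 0) = -244 - 1*1 = -244 - 1 = -245)
J + h*(-51) = 46 - 245*(-51) = 46 + 12495 = 12541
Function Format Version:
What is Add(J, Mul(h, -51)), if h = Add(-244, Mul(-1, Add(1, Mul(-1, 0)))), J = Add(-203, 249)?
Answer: 12541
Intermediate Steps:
J = 46
h = -245 (h = Add(-244, Mul(-1, Add(1, 0))) = Add(-244, Mul(-1, 1)) = Add(-244, -1) = -245)
Add(J, Mul(h, -51)) = Add(46, Mul(-245, -51)) = Add(46, 12495) = 12541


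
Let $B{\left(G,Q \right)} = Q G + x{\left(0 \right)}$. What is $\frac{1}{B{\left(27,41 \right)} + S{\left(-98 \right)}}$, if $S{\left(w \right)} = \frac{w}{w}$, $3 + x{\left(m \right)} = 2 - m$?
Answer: $\frac{1}{1107} \approx 0.00090334$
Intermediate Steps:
$x{\left(m \right)} = -1 - m$ ($x{\left(m \right)} = -3 - \left(-2 + m\right) = -1 - m$)
$B{\left(G,Q \right)} = -1 + G Q$ ($B{\left(G,Q \right)} = Q G - 1 = G Q + \left(-1 + 0\right) = G Q - 1 = -1 + G Q$)
$S{\left(w \right)} = 1$
$\frac{1}{B{\left(27,41 \right)} + S{\left(-98 \right)}} = \frac{1}{\left(-1 + 27 \cdot 41\right) + 1} = \frac{1}{\left(-1 + 1107\right) + 1} = \frac{1}{1106 + 1} = \frac{1}{1107}$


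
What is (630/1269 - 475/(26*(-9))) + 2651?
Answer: 29183483/10998 ≈ 2653.5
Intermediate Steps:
(630/1269 - 475/(26*(-9))) + 2651 = (630*(1/1269) - 475/(-234)) + 2651 = (70/141 - 475*(-1/234)) + 2651 = (70/141 + 475/234) + 2651 = 27785/10998 + 2651 = 29183483/10998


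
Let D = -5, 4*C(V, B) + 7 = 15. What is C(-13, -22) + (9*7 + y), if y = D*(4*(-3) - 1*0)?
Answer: 125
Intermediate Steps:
C(V, B) = 2 (C(V, B) = -7/4 + (¼)*15 = -7/4 + 15/4 = 2)
y = 60 (y = -5*(4*(-3) - 1*0) = -5*(-12 + 0) = -5*(-12) = 60)
C(-13, -22) + (9*7 + y) = 2 + (9*7 + 60) = 2 + (63 + 60) = 2 + 123 = 125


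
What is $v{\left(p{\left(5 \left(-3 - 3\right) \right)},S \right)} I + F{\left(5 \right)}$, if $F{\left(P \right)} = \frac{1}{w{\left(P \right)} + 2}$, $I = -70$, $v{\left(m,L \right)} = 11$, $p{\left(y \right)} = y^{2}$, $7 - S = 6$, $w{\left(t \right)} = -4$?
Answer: $- \frac{1541}{2} \approx -770.5$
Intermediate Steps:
$S = 1$ ($S = 7 - 6 = 1$)
$F{\left(P \right)} = - \frac{1}{2}$ ($F{\left(P \right)} = \frac{1}{-4 + 2} = \frac{1}{-2} = - \frac{1}{2}$)
$v{\left(p{\left(5 \left(-3 - 3\right) \right)},S \right)} I + F{\left(5 \right)} = 11 \left(-70\right) - \frac{1}{2} = -770 - \frac{1}{2} = - \frac{1541}{2}$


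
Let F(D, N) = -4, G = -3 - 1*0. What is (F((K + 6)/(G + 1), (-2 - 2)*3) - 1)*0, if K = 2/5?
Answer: 0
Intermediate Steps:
G = -3 (G = -3 + 0 = -3)
K = ⅖ (K = 2*(⅕) = ⅖ ≈ 0.40000)
(F((K + 6)/(G + 1), (-2 - 2)*3) - 1)*0 = (-4 - 1)*0 = -5*0 = 0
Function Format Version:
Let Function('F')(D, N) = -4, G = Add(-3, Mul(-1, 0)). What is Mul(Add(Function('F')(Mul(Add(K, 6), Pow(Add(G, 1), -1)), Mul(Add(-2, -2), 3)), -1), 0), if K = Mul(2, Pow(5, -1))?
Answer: 0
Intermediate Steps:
G = -3 (G = Add(-3, 0) = -3)
K = Rational(2, 5) (K = Mul(2, Rational(1, 5)) = Rational(2, 5) ≈ 0.40000)
Mul(Add(Function('F')(Mul(Add(K, 6), Pow(Add(G, 1), -1)), Mul(Add(-2, -2), 3)), -1), 0) = Mul(Add(-4, -1), 0) = Mul(-5, 0) = 0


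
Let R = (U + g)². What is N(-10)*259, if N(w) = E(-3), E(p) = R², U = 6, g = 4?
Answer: 2590000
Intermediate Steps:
R = 100 (R = (6 + 4)² = 10² = 100)
E(p) = 10000 (E(p) = 100² = 10000)
N(w) = 10000
N(-10)*259 = 10000*259 = 2590000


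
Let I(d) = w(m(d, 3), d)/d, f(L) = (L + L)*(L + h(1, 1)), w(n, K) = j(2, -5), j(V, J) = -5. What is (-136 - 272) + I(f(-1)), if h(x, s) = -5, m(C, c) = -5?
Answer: -4901/12 ≈ -408.42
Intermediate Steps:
w(n, K) = -5
f(L) = 2*L*(-5 + L) (f(L) = (L + L)*(L - 5) = (2*L)*(-5 + L) = 2*L*(-5 + L))
I(d) = -5/d
(-136 - 272) + I(f(-1)) = (-136 - 272) - 5*(-1/(2*(-5 - 1))) = -408 - 5/(2*(-1)*(-6)) = -408 - 5/12 = -4901/12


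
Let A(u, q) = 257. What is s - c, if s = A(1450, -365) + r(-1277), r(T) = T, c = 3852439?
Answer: -3853459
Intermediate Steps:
s = -1020 (s = 257 - 1277 = -1020)
s - c = -1020 - 1*3852439 = -1020 - 3852439 = -3853459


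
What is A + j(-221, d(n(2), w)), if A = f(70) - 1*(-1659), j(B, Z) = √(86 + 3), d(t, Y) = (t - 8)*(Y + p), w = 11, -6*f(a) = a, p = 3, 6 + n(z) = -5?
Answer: 4942/3 + √89 ≈ 1656.8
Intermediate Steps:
n(z) = -11 (n(z) = -6 - 5 = -11)
f(a) = -a/6
d(t, Y) = (-8 + t)*(3 + Y) (d(t, Y) = (t - 8)*(Y + 3) = (-8 + t)*(3 + Y))
j(B, Z) = √89
A = 4942/3 (A = -⅙*70 - 1*(-1659) = -35/3 + 1659 = 4942/3 ≈ 1647.3)
A + j(-221, d(n(2), w)) = 4942/3 + √89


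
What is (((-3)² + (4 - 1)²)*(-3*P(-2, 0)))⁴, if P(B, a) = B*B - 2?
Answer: 136048896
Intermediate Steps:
P(B, a) = -2 + B² (P(B, a) = B² - 2 = -2 + B²)
(((-3)² + (4 - 1)²)*(-3*P(-2, 0)))⁴ = (((-3)² + (4 - 1)²)*(-3*(-2 + (-2)²)))⁴ = ((9 + 3²)*(-3*(-2 + 4)))⁴ = ((9 + 9)*(-3*2))⁴ = (18*(-6))⁴ = (-108)⁴ = 136048896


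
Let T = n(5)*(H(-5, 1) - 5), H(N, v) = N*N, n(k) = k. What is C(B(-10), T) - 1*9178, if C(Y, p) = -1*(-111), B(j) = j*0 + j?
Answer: -9067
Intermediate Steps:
H(N, v) = N**2
B(j) = j (B(j) = 0 + j = j)
T = 100 (T = 5*((-5)**2 - 5) = 5*(25 - 5) = 5*20 = 100)
C(Y, p) = 111
C(B(-10), T) - 1*9178 = 111 - 1*9178 = 111 - 9178 = -9067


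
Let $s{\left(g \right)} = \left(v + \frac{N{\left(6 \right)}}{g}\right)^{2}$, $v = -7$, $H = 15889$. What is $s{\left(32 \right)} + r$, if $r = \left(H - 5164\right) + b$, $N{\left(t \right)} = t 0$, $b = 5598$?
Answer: $16372$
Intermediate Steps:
$N{\left(t \right)} = 0$
$s{\left(g \right)} = 49$ ($s{\left(g \right)} = \left(-7 + \frac{0}{g}\right)^{2} = \left(-7 + 0\right)^{2} = \left(-7\right)^{2} = 49$)
$r = 16323$ ($r = \left(15889 - 5164\right) + 5598 = 10725 + 5598 = 16323$)
$s{\left(32 \right)} + r = 49 + 16323 = 16372$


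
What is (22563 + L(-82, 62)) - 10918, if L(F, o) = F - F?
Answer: 11645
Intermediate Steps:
L(F, o) = 0
(22563 + L(-82, 62)) - 10918 = (22563 + 0) - 10918 = 22563 - 10918 = 11645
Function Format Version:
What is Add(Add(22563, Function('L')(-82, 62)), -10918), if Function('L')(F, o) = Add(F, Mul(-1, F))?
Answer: 11645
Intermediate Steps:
Function('L')(F, o) = 0
Add(Add(22563, Function('L')(-82, 62)), -10918) = Add(Add(22563, 0), -10918) = Add(22563, -10918) = 11645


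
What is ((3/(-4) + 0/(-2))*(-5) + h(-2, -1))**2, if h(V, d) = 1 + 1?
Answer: 529/16 ≈ 33.063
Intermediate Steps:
h(V, d) = 2
((3/(-4) + 0/(-2))*(-5) + h(-2, -1))**2 = ((3/(-4) + 0/(-2))*(-5) + 2)**2 = ((3*(-1/4) + 0*(-1/2))*(-5) + 2)**2 = ((-3/4 + 0)*(-5) + 2)**2 = (-3/4*(-5) + 2)**2 = (15/4 + 2)**2 = (23/4)**2 = 529/16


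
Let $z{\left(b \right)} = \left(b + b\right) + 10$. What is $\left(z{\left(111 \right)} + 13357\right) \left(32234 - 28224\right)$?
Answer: $54491890$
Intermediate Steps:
$z{\left(b \right)} = 10 + 2 b$ ($z{\left(b \right)} = 2 b + 10 = 10 + 2 b$)
$\left(z{\left(111 \right)} + 13357\right) \left(32234 - 28224\right) = \left(\left(10 + 2 \cdot 111\right) + 13357\right) \left(32234 - 28224\right) = \left(\left(10 + 222\right) + 13357\right) 4010 = \left(232 + 13357\right) 4010 = 13589 \cdot 4010 = 54491890$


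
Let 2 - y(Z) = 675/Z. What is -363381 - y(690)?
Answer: -16715573/46 ≈ -3.6338e+5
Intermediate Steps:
y(Z) = 2 - 675/Z
-363381 - y(690) = -363381 - (2 - 675/690) = -363381 - (2 - 675*1/690) = -363381 - (2 - 45/46) = -363381 - 1*47/46 = -363381 - 47/46 = -16715573/46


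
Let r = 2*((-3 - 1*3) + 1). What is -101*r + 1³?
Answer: 1011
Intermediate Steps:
r = -10 (r = 2*((-3 - 3) + 1) = 2*(-6 + 1) = 2*(-5) = -10)
-101*r + 1³ = -101*(-10) + 1³ = 1010 + 1 = 1011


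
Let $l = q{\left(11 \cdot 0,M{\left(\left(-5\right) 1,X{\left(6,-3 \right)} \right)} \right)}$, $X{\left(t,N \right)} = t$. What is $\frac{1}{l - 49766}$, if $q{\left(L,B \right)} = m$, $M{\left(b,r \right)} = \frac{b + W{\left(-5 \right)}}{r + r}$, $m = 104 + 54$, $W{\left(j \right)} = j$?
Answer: $- \frac{1}{49608} \approx -2.0158 \cdot 10^{-5}$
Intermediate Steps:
$m = 158$
$M{\left(b,r \right)} = \frac{-5 + b}{2 r}$ ($M{\left(b,r \right)} = \frac{b - 5}{r + r} = \frac{-5 + b}{2 r}$)
$q{\left(L,B \right)} = 158$
$l = 158$
$\frac{1}{l - 49766} = \frac{1}{158 - 49766} = \frac{1}{-49608} = - \frac{1}{49608}$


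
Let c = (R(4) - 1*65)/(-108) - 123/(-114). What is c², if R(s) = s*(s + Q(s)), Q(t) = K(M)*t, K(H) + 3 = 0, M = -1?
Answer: 16459249/4210704 ≈ 3.9089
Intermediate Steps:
K(H) = -3 (K(H) = -3 + 0 = -3)
Q(t) = -3*t
R(s) = -2*s² (R(s) = s*(s - 3*s) = s*(-2*s) = -2*s²)
c = 4057/2052 (c = (-2*4² - 1*65)/(-108) - 123/(-114) = (-2*16 - 65)*(-1/108) - 123*(-1/114) = (-32 - 65)*(-1/108) + 41/38 = -97*(-1/108) + 41/38 = 97/108 + 41/38 = 4057/2052 ≈ 1.9771)
c² = (4057/2052)² = 16459249/4210704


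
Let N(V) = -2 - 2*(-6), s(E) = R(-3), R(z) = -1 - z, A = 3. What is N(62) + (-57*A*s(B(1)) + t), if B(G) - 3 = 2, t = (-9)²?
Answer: -251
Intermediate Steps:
t = 81
B(G) = 5 (B(G) = 3 + 2 = 5)
s(E) = 2 (s(E) = -1 - 1*(-3) = -1 + 3 = 2)
N(V) = 10 (N(V) = -2 + 12 = 10)
N(62) + (-57*A*s(B(1)) + t) = 10 + (-171*2 + 81) = 10 + (-57*6 + 81) = 10 + (-342 + 81) = 10 - 261 = -251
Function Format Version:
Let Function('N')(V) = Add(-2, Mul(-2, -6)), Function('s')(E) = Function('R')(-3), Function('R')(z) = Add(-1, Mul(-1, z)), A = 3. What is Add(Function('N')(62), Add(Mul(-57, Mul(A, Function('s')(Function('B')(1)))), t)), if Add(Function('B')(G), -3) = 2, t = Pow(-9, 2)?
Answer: -251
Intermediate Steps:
t = 81
Function('B')(G) = 5 (Function('B')(G) = Add(3, 2) = 5)
Function('s')(E) = 2 (Function('s')(E) = Add(-1, Mul(-1, -3)) = Add(-1, 3) = 2)
Function('N')(V) = 10 (Function('N')(V) = Add(-2, 12) = 10)
Add(Function('N')(62), Add(Mul(-57, Mul(A, Function('s')(Function('B')(1)))), t)) = Add(10, Add(Mul(-57, Mul(3, 2)), 81)) = Add(10, Add(Mul(-57, 6), 81)) = Add(10, Add(-342, 81)) = Add(10, -261) = -251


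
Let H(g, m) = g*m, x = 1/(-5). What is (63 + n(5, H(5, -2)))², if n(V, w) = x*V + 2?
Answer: 4096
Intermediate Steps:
x = -⅕ ≈ -0.20000
n(V, w) = 2 - V/5 (n(V, w) = -V/5 + 2 = 2 - V/5)
(63 + n(5, H(5, -2)))² = (63 + (2 - ⅕*5))² = (63 + (2 - 1))² = (63 + 1)² = 64² = 4096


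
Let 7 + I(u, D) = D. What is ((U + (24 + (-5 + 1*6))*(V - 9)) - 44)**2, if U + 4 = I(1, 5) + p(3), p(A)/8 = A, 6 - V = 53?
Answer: 2033476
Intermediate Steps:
V = -47 (V = 6 - 1*53 = 6 - 53 = -47)
I(u, D) = -7 + D
p(A) = 8*A
U = 18 (U = -4 + ((-7 + 5) + 8*3) = -4 + (-2 + 24) = -4 + 22 = 18)
((U + (24 + (-5 + 1*6))*(V - 9)) - 44)**2 = ((18 + (24 + (-5 + 1*6))*(-47 - 9)) - 44)**2 = ((18 + (24 + (-5 + 6))*(-56)) - 44)**2 = ((18 + (24 + 1)*(-56)) - 44)**2 = ((18 + 25*(-56)) - 44)**2 = ((18 - 1400) - 44)**2 = (-1382 - 44)**2 = (-1426)**2 = 2033476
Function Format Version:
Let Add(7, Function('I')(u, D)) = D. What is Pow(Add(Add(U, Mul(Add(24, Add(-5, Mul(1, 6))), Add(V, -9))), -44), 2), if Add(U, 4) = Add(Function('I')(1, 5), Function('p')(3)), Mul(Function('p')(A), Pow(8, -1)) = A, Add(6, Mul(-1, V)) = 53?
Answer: 2033476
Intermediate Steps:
V = -47 (V = Add(6, Mul(-1, 53)) = Add(6, -53) = -47)
Function('I')(u, D) = Add(-7, D)
Function('p')(A) = Mul(8, A)
U = 18 (U = Add(-4, Add(Add(-7, 5), Mul(8, 3))) = Add(-4, Add(-2, 24)) = Add(-4, 22) = 18)
Pow(Add(Add(U, Mul(Add(24, Add(-5, Mul(1, 6))), Add(V, -9))), -44), 2) = Pow(Add(Add(18, Mul(Add(24, Add(-5, Mul(1, 6))), Add(-47, -9))), -44), 2) = Pow(Add(Add(18, Mul(Add(24, Add(-5, 6)), -56)), -44), 2) = Pow(Add(Add(18, Mul(Add(24, 1), -56)), -44), 2) = Pow(Add(Add(18, Mul(25, -56)), -44), 2) = Pow(Add(Add(18, -1400), -44), 2) = Pow(Add(-1382, -44), 2) = Pow(-1426, 2) = 2033476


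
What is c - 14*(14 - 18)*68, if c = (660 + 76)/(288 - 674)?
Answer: 734576/193 ≈ 3806.1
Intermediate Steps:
c = -368/193 (c = 736/(-386) = 736*(-1/386) = -368/193 ≈ -1.9067)
c - 14*(14 - 18)*68 = -368/193 - 14*(14 - 18)*68 = -368/193 - 14*(-4)*68 = -368/193 + 56*68 = -368/193 + 3808 = 734576/193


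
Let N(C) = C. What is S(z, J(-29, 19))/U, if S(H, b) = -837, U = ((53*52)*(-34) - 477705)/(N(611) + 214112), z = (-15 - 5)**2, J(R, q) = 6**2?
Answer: 179723151/571409 ≈ 314.53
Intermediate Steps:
J(R, q) = 36
z = 400 (z = (-20)**2 = 400)
U = -571409/214723 (U = ((53*52)*(-34) - 477705)/(611 + 214112) = (2756*(-34) - 477705)/214723 = (-93704 - 477705)*(1/214723) = -571409*1/214723 = -571409/214723 ≈ -2.6611)
S(z, J(-29, 19))/U = -837/(-571409/214723) = -837*(-214723/571409) = 179723151/571409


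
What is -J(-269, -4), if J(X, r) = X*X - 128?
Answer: -72233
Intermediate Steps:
J(X, r) = -128 + X**2 (J(X, r) = X**2 - 128 = -128 + X**2)
-J(-269, -4) = -(-128 + (-269)**2) = -(-128 + 72361) = -1*72233 = -72233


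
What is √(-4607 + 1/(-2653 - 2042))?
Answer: I*√101552220870/4695 ≈ 67.875*I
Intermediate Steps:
√(-4607 + 1/(-2653 - 2042)) = √(-4607 + 1/(-4695)) = √(-4607 - 1/4695) = √(-21629866/4695) = I*√101552220870/4695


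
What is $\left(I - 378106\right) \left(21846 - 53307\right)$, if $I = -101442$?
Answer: $15087059628$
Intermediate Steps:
$\left(I - 378106\right) \left(21846 - 53307\right) = \left(-101442 - 378106\right) \left(21846 - 53307\right) = \left(-479548\right) \left(-31461\right) = 15087059628$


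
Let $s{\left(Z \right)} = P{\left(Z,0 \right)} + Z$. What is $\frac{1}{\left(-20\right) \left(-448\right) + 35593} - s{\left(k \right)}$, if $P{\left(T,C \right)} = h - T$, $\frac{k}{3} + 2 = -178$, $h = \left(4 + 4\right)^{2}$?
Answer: $- \frac{2851391}{44553} \approx -64.0$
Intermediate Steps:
$h = 64$ ($h = 8^{2} = 64$)
$k = -540$ ($k = -6 + 3 \left(-178\right) = -6 - 534 = -540$)
$P{\left(T,C \right)} = 64 - T$
$s{\left(Z \right)} = 64$ ($s{\left(Z \right)} = \left(64 - Z\right) + Z = 64$)
$\frac{1}{\left(-20\right) \left(-448\right) + 35593} - s{\left(k \right)} = \frac{1}{\left(-20\right) \left(-448\right) + 35593} - 64 = \frac{1}{8960 + 35593} - 64 = \frac{1}{44553} - 64 = - \frac{2851391}{44553}$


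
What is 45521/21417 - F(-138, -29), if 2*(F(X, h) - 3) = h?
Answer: 583633/42834 ≈ 13.625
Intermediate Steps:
F(X, h) = 3 + h/2
45521/21417 - F(-138, -29) = 45521/21417 - (3 + (½)*(-29)) = 45521*(1/21417) - (3 - 29/2) = 45521/21417 - 1*(-23/2) = 45521/21417 + 23/2 = 583633/42834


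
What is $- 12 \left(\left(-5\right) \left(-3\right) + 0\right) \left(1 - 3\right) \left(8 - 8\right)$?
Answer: $0$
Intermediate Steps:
$- 12 \left(\left(-5\right) \left(-3\right) + 0\right) \left(1 - 3\right) \left(8 - 8\right) = - 12 \left(15 + 0\right) \left(-2\right) \left(8 - 8\right) = - 12 \cdot 15 \left(-2\right) 0 = \left(-12\right) \left(-30\right) 0 = 360 \cdot 0 = 0$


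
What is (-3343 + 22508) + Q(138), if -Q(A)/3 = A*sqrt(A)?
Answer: 19165 - 414*sqrt(138) ≈ 14302.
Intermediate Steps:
Q(A) = -3*A**(3/2) (Q(A) = -3*A*sqrt(A) = -3*A**(3/2))
(-3343 + 22508) + Q(138) = (-3343 + 22508) - 414*sqrt(138) = 19165 - 414*sqrt(138)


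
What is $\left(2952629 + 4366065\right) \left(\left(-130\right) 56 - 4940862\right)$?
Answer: $-36213937166548$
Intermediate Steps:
$\left(2952629 + 4366065\right) \left(\left(-130\right) 56 - 4940862\right) = 7318694 \left(-7280 - 4940862\right) = 7318694 \left(-4948142\right) = -36213937166548$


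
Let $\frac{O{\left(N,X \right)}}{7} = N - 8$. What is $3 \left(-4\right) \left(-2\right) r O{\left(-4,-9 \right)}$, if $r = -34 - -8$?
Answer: $52416$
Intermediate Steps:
$O{\left(N,X \right)} = -56 + 7 N$ ($O{\left(N,X \right)} = 7 \left(N - 8\right) = 7 \left(-8 + N\right) = -56 + 7 N$)
$r = -26$ ($r = -34 + 8 = -26$)
$3 \left(-4\right) \left(-2\right) r O{\left(-4,-9 \right)} = 3 \left(-4\right) \left(-2\right) \left(-26\right) \left(-56 + 7 \left(-4\right)\right) = \left(-12\right) \left(-2\right) \left(-26\right) \left(-56 - 28\right) = 24 \left(-26\right) \left(-84\right) = \left(-624\right) \left(-84\right) = 52416$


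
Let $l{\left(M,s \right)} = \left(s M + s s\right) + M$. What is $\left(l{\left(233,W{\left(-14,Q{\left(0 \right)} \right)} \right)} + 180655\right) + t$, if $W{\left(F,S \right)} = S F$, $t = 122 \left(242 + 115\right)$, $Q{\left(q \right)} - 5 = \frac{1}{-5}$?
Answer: $\frac{5332506}{25} \approx 2.133 \cdot 10^{5}$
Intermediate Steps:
$Q{\left(q \right)} = \frac{24}{5}$ ($Q{\left(q \right)} = 5 + \frac{1}{-5} = 5 - \frac{1}{5} = \frac{24}{5}$)
$t = 43554$ ($t = 122 \cdot 357 = 43554$)
$W{\left(F,S \right)} = F S$
$l{\left(M,s \right)} = M + s^{2} + M s$ ($l{\left(M,s \right)} = \left(M s + s^{2}\right) + M = \left(s^{2} + M s\right) + M = M + s^{2} + M s$)
$\left(l{\left(233,W{\left(-14,Q{\left(0 \right)} \right)} \right)} + 180655\right) + t = \left(\left(233 + \left(\left(-14\right) \frac{24}{5}\right)^{2} + 233 \left(\left(-14\right) \frac{24}{5}\right)\right) + 180655\right) + 43554 = \left(\left(233 + \left(- \frac{336}{5}\right)^{2} + 233 \left(- \frac{336}{5}\right)\right) + 180655\right) + 43554 = \left(\left(233 + \frac{112896}{25} - \frac{78288}{5}\right) + 180655\right) + 43554 = \left(- \frac{272719}{25} + 180655\right) + 43554 = \frac{4243656}{25} + 43554 = \frac{5332506}{25}$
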